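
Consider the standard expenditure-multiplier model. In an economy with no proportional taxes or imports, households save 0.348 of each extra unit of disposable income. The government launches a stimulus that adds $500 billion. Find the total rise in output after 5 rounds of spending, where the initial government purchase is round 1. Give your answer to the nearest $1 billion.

$1,267 billion

MPC = 1 − MPS = 1 − 0.348 = 0.652.
Round 1 adds ΔG = $500 billion; each later round is MPC = 0.652 times the previous.
After 5 rounds: 500 + 326 + 212.552 + 138.583904 + 90.356705408 = ΔG·(1 − c^5)/(1 − c) = 500 × (1 − 0.117825143852032)/0.348 ≈ $1,267 billion.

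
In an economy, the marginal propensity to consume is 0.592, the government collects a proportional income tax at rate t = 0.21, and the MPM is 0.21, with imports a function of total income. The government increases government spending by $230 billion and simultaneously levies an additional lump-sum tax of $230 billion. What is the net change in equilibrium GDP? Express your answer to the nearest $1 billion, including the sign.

+$126 billion

Expenditure multiplier = 1/(1 − c(1−t) + m) = 1/(1 − 0.592×0.79 + 0.21) = 1/0.74232 ≈ 1.347.
ΔG contributes k·ΔG = (+$230 billion) / 0.74232 ≈ +$309.8 billion.
ΔT of +$230 billion changes first-round spending by −c·ΔT = −$136.16 billion, contributing k·(−c·ΔT) = (−$136.16 billion) / 0.74232 ≈ −$183.4 billion.
Net ΔY = k(ΔG − c·ΔT) = (+$93.84 billion) / 0.74232 ≈ +$126 billion.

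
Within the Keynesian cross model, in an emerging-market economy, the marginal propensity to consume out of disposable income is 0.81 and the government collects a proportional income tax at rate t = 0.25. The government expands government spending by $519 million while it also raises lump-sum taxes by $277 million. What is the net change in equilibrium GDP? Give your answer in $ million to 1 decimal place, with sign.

Expenditure multiplier = 1/(1 − c(1−t)) = 1/(1 − 0.81×0.75) = 1/0.3925 ≈ 2.548.
ΔG contributes k·ΔG = (+$519 million) / 0.3925 ≈ +$1,322.3 million.
ΔT of +$277 million changes first-round spending by −c·ΔT = −$224.37 million, contributing k·(−c·ΔT) = (−$224.37 million) / 0.3925 ≈ −$571.6 million.
Net ΔY = k(ΔG − c·ΔT) = (+$294.63 million) / 0.3925 ≈ +$750.6 million.

+$750.6 million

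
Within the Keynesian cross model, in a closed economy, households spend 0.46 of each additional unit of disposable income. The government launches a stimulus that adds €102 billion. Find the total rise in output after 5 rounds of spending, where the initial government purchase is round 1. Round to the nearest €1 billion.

€185 billion

Round 1 adds ΔG = €102 billion; each later round is MPC = 0.46 times the previous.
After 5 rounds: 102 + 46.92 + 21.5832 + 9.928272 + 4.56700512 = ΔG·(1 − c^5)/(1 − c) = 102 × (1 − 0.0205962976)/0.54 ≈ €185 billion.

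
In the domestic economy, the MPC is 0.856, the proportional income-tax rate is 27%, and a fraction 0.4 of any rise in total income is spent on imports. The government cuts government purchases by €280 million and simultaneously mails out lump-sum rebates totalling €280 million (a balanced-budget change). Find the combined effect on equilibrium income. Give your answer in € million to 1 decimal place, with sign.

Expenditure multiplier = 1/(1 − c(1−t) + m) = 1/(1 − 0.856×0.73 + 0.4) = 1/0.77512 ≈ 1.29.
ΔG contributes k·ΔG = (−€280 million) / 0.77512 ≈ −€361.2 million.
ΔT of −€280 million changes first-round spending by −c·ΔT = +€239.68 million, contributing k·(−c·ΔT) = (+€239.68 million) / 0.77512 ≈ +€309.2 million.
Net ΔY = k(ΔG − c·ΔT) = (−€40.32 million) / 0.77512 ≈ −€52 million.

−€52.0 million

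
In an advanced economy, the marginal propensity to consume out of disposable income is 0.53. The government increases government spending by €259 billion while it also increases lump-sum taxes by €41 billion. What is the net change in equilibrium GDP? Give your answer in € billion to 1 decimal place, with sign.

+€504.8 billion

Expenditure multiplier = 1/(1 − MPC) = 1/(1 − 0.53) = 1/0.47 ≈ 2.128.
ΔG contributes k·ΔG = (+€259 billion) / 0.47 ≈ +€551.1 billion.
ΔT of +€41 billion changes first-round spending by −c·ΔT = −€21.73 billion, contributing k·(−c·ΔT) = (−€21.73 billion) / 0.47 ≈ −€46.2 billion.
Net ΔY = k(ΔG − c·ΔT) = (+€237.27 billion) / 0.47 ≈ +€504.8 billion.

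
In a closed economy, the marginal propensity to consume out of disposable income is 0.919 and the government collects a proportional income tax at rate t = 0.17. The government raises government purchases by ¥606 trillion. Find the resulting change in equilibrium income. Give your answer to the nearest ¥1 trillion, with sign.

Government-spending multiplier = 1/(1 − c(1−t)) = 1/(1 − 0.919×0.83) = 1/0.23723 ≈ 4.215.
ΔY = k × ΔG = (+¥606 trillion) / 0.23723 ≈ +¥2,554 trillion.

+¥2,554 trillion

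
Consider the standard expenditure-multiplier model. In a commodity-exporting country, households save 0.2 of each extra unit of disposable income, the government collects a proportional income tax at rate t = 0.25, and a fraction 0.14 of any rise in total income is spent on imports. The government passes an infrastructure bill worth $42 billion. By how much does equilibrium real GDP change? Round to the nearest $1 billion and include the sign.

+$78 billion

MPC = 1 − MPS = 1 − 0.2 = 0.8.
Government-spending multiplier = 1/(1 − c(1−t) + m) = 1/(1 − 0.8×0.75 + 0.14) = 1/0.54 ≈ 1.852.
ΔY = k × ΔG = (+$42 billion) / 0.54 ≈ +$78 billion.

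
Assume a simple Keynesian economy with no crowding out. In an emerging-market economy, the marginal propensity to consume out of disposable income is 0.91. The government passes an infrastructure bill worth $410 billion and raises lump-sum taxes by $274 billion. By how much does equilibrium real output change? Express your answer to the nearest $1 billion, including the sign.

Expenditure multiplier = 1/(1 − MPC) = 1/(1 − 0.91) = 1/0.09 ≈ 11.111.
ΔG contributes k·ΔG = (+$410 billion) / 0.09 ≈ +$4,555.6 billion.
ΔT of +$274 billion changes first-round spending by −c·ΔT = −$249.34 billion, contributing k·(−c·ΔT) = (−$249.34 billion) / 0.09 ≈ −$2,770.4 billion.
Net ΔY = k(ΔG − c·ΔT) = (+$160.66 billion) / 0.09 ≈ +$1,785 billion.

+$1,785 billion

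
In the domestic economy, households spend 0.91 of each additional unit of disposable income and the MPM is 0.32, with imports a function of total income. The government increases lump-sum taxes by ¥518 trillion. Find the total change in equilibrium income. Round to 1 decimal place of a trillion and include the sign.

A lump-sum tax change of +¥518 trillion shifts disposable income by −¥518 trillion; first-round consumption changes by −c × ΔT = −0.91 × (+¥518 trillion) = −¥471.38 trillion.
Expenditure multiplier = 1/(1 − c + m) = 1/(1 − 0.91 + 0.32) = 1/0.41 ≈ 2.439.
The tax multiplier is −c × k ≈ −2.22, so ΔY = k × (−c·ΔT) = (−¥471.38 trillion) / 0.41 ≈ −¥1,149.7 trillion.

−¥1,149.7 trillion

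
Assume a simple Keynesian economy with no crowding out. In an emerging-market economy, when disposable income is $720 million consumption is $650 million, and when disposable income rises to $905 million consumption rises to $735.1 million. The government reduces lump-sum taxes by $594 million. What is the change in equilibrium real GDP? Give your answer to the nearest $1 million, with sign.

+$506 million

MPC = ΔC/ΔYd = (735.1 − 650)/(905 − 720) = 85.1/185 = 0.46.
A lump-sum tax change of −$594 million shifts disposable income by +$594 million; first-round consumption changes by −c × ΔT = −0.46 × (−$594 million) = +$273.24 million.
Expenditure multiplier = 1/(1 − MPC) = 1/(1 − 0.46) = 1/0.54 ≈ 1.852.
The tax multiplier is −c × k ≈ −0.852, so ΔY = k × (−c·ΔT) = (+$273.24 million) / 0.54 = +$506 million.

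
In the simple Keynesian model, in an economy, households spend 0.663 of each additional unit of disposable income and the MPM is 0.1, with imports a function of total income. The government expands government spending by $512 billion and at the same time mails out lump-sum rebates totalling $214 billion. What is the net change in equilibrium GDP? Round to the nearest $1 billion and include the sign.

Expenditure multiplier = 1/(1 − c + m) = 1/(1 − 0.663 + 0.1) = 1/0.437 ≈ 2.288.
ΔG contributes k·ΔG = (+$512 billion) / 0.437 ≈ +$1,171.6 billion.
ΔT of −$214 billion changes first-round spending by −c·ΔT = +$141.882 billion, contributing k·(−c·ΔT) = (+$141.882 billion) / 0.437 ≈ +$324.7 billion.
Net ΔY = k(ΔG − c·ΔT) = (+$653.882 billion) / 0.437 ≈ +$1,496 billion.

+$1,496 billion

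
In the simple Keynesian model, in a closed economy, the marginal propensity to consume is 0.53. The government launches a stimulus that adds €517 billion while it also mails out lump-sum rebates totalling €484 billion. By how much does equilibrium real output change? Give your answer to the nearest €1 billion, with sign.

Expenditure multiplier = 1/(1 − MPC) = 1/(1 − 0.53) = 1/0.47 ≈ 2.128.
ΔG contributes k·ΔG = (+€517 billion) / 0.47 = +€1,100 billion.
ΔT of −€484 billion changes first-round spending by −c·ΔT = +€256.52 billion, contributing k·(−c·ΔT) = (+€256.52 billion) / 0.47 ≈ +€545.8 billion.
Net ΔY = k(ΔG − c·ΔT) = (+€773.52 billion) / 0.47 ≈ +€1,646 billion.

+€1,646 billion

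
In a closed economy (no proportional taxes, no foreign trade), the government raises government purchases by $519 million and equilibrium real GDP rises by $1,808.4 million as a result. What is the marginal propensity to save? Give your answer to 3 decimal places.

0.287

Implied spending multiplier k = ΔY/ΔG = 1,808.4/519 ≈ 3.4844.
Since k = 1/(1 − MPC), MPC = 1 − 1/k = 1 − ΔG/ΔY = 1 − 519/1,808.4 ≈ 0.713.
MPS = 1 − MPC = 0.287.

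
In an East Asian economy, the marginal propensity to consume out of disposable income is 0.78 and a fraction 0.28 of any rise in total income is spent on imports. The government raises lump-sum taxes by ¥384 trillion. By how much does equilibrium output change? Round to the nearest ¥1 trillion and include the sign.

−¥599 trillion

A lump-sum tax change of +¥384 trillion shifts disposable income by −¥384 trillion; first-round consumption changes by −c × ΔT = −0.78 × (+¥384 trillion) = −¥299.52 trillion.
Expenditure multiplier = 1/(1 − c + m) = 1/(1 − 0.78 + 0.28) = 1/0.5 = 2.
The tax multiplier is −c × k = −1.56, so ΔY = k × (−c·ΔT) = (−¥299.52 trillion) / 0.5 ≈ −¥599 trillion.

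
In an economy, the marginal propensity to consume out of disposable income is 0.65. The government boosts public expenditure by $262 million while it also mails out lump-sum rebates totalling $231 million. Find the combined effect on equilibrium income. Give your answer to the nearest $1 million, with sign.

+$1,178 million

Expenditure multiplier = 1/(1 − MPC) = 1/(1 − 0.65) = 1/0.35 ≈ 2.857.
ΔG contributes k·ΔG = (+$262 million) / 0.35 ≈ +$748.6 million.
ΔT of −$231 million changes first-round spending by −c·ΔT = +$150.15 million, contributing k·(−c·ΔT) = (+$150.15 million) / 0.35 = +$429 million.
Net ΔY = k(ΔG − c·ΔT) = (+$412.15 million) / 0.35 ≈ +$1,178 million.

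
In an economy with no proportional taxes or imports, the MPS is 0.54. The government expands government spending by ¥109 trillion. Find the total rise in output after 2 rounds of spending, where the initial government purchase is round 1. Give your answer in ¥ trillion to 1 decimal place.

MPC = 1 − MPS = 1 − 0.54 = 0.46.
Round 1 adds ΔG = ¥109 trillion; each later round is MPC = 0.46 times the previous.
After 2 rounds: 109 + 50.14 = ΔG·(1 − c^2)/(1 − c) = 109 × (1 − 0.2116)/0.54 ≈ ¥159.1 trillion.

¥159.1 trillion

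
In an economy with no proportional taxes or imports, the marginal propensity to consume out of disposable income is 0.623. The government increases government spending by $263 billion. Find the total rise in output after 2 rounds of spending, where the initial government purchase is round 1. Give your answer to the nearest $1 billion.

Round 1 adds ΔG = $263 billion; each later round is MPC = 0.623 times the previous.
After 2 rounds: 263 + 163.849 = ΔG·(1 − c^2)/(1 − c) = 263 × (1 − 0.388129)/0.377 ≈ $427 billion.

$427 billion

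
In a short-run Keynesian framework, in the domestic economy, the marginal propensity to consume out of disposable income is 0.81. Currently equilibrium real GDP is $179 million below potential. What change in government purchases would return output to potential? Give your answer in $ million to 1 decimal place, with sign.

+$34.0 million

Spending multiplier = 1/(1 − MPC) = 1/(1 − 0.81) = 1/0.19 ≈ 5.263.
Need ΔY = +$179 million, so ΔG = ΔY/k = (+$179 million) × 0.19 ≈ +$34 million.
The government should increase government purchases by $34 million.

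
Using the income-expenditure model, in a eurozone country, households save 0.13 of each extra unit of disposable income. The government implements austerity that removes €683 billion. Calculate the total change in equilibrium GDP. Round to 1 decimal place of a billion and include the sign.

MPC = 1 − MPS = 1 − 0.13 = 0.87.
Expenditure multiplier = 1/(1 − MPC) = 1/(1 − 0.87) = 1/0.13 ≈ 7.692.
ΔY = k × ΔG = (−€683 billion) / 0.13 ≈ −€5,253.8 billion.

−€5,253.8 billion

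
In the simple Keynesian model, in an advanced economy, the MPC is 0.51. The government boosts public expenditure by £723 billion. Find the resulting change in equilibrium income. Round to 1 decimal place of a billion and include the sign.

+£1,475.5 billion

Government-spending multiplier = 1/(1 − MPC) = 1/(1 − 0.51) = 1/0.49 ≈ 2.041.
ΔY = k × ΔG = (+£723 billion) / 0.49 ≈ +£1,475.5 billion.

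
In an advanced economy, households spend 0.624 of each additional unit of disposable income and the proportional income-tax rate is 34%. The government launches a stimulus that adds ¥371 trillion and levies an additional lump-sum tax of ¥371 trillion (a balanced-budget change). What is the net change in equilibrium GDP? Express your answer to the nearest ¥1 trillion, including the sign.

Expenditure multiplier = 1/(1 − c(1−t)) = 1/(1 − 0.624×0.66) = 1/0.58816 ≈ 1.7.
ΔG contributes k·ΔG = (+¥371 trillion) / 0.58816 ≈ +¥630.8 trillion.
ΔT of +¥371 trillion changes first-round spending by −c·ΔT = −¥231.504 trillion, contributing k·(−c·ΔT) = (−¥231.504 trillion) / 0.58816 ≈ −¥393.6 trillion.
Net ΔY = k(ΔG − c·ΔT) = (+¥139.496 trillion) / 0.58816 ≈ +¥237 trillion.

+¥237 trillion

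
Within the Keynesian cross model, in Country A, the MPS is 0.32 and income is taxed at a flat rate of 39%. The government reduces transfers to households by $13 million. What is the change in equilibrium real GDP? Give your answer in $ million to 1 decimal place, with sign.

MPC = 1 − MPS = 1 − 0.32 = 0.68.
The transfer change shifts disposable income by −$13 million, so first-round consumption changes by c·ΔTR = 0.68 × (−$13 million) = −$8.84 million.
Expenditure multiplier = 1/(1 − c(1−t)) = 1/(1 − 0.68×0.61) = 1/0.5852 ≈ 1.709.
The transfer multiplier is c × k ≈ 1.162, so ΔY = k × (c·ΔTR) = (−$8.84 million) / 0.5852 ≈ −$15.1 million.

−$15.1 million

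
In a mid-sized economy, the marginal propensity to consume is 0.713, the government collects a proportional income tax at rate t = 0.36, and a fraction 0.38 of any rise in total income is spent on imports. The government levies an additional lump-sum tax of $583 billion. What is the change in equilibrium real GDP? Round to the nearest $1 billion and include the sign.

−$450 billion

A lump-sum tax change of +$583 billion shifts disposable income by −$583 billion; first-round consumption changes by −c × ΔT = −0.713 × (+$583 billion) = −$415.679 billion.
Expenditure multiplier = 1/(1 − c(1−t) + m) = 1/(1 − 0.713×0.64 + 0.38) = 1/0.92368 ≈ 1.083.
The tax multiplier is −c × k ≈ −0.772, so ΔY = k × (−c·ΔT) = (−$415.679 billion) / 0.92368 ≈ −$450 billion.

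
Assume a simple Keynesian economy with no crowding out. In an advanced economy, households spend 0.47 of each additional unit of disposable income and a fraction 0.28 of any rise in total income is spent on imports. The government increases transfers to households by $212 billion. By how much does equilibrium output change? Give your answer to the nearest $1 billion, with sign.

+$123 billion

The transfer change shifts disposable income by +$212 billion, so first-round consumption changes by c·ΔTR = 0.47 × (+$212 billion) = +$99.64 billion.
Expenditure multiplier = 1/(1 − c + m) = 1/(1 − 0.47 + 0.28) = 1/0.81 ≈ 1.235.
The transfer multiplier is c × k ≈ 0.58, so ΔY = k × (c·ΔTR) = (+$99.64 billion) / 0.81 ≈ +$123 billion.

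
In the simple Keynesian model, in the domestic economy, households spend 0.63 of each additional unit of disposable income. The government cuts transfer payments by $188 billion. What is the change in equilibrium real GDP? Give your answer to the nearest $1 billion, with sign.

The transfer change shifts disposable income by −$188 billion, so first-round consumption changes by c·ΔTR = 0.63 × (−$188 billion) = −$118.44 billion.
Expenditure multiplier = 1/(1 − MPC) = 1/(1 − 0.63) = 1/0.37 ≈ 2.703.
The transfer multiplier is c × k ≈ 1.703, so ΔY = k × (c·ΔTR) = (−$118.44 billion) / 0.37 ≈ −$320 billion.

−$320 billion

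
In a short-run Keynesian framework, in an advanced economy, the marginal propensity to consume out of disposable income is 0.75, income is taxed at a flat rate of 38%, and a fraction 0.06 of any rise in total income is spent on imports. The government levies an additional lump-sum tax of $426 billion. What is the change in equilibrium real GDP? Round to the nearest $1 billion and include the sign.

−$537 billion

A lump-sum tax change of +$426 billion shifts disposable income by −$426 billion; first-round consumption changes by −c × ΔT = −0.75 × (+$426 billion) = −$319.5 billion.
Expenditure multiplier = 1/(1 − c(1−t) + m) = 1/(1 − 0.75×0.62 + 0.06) = 1/0.595 ≈ 1.681.
The tax multiplier is −c × k ≈ −1.261, so ΔY = k × (−c·ΔT) = (−$319.5 billion) / 0.595 ≈ −$537 billion.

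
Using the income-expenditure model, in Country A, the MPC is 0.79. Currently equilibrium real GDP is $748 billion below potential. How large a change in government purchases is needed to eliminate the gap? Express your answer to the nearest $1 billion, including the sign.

Spending multiplier = 1/(1 − MPC) = 1/(1 − 0.79) = 1/0.21 ≈ 4.762.
Need ΔY = +$748 billion, so ΔG = ΔY/k = (+$748 billion) × 0.21 ≈ +$157 billion.
The government should increase government purchases by $157 billion.

+$157 billion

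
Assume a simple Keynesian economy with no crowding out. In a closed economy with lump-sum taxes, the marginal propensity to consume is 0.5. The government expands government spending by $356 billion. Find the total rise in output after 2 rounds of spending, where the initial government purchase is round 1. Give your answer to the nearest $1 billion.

Round 1 adds ΔG = $356 billion; each later round is MPC = 0.5 times the previous.
After 2 rounds: 356 + 178 = ΔG·(1 − c^2)/(1 − c) = 356 × (1 − 0.25)/0.5 = $534 billion.

$534 billion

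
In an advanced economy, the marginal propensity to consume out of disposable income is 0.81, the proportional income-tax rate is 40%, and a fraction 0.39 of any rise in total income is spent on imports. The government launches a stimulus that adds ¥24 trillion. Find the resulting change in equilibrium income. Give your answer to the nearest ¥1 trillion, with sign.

+¥27 trillion

Government-spending multiplier = 1/(1 − c(1−t) + m) = 1/(1 − 0.81×0.6 + 0.39) = 1/0.904 ≈ 1.106.
ΔY = k × ΔG = (+¥24 trillion) / 0.904 ≈ +¥27 trillion.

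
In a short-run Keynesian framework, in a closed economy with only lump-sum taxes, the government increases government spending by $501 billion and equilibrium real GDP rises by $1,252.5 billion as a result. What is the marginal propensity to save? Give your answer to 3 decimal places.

0.400

Implied spending multiplier k = ΔY/ΔG = 1,252.5/501 = 2.5.
Since k = 1/(1 − MPC), MPC = 1 − 1/k = 1 − ΔG/ΔY = 1 − 501/1,252.5 = 0.600.
MPS = 1 − MPC = 0.400.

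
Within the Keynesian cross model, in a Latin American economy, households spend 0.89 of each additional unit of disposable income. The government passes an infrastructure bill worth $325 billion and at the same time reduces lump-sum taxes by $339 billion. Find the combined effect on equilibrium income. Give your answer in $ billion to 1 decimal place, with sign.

+$5,697.4 billion

Expenditure multiplier = 1/(1 − MPC) = 1/(1 − 0.89) = 1/0.11 ≈ 9.091.
ΔG contributes k·ΔG = (+$325 billion) / 0.11 ≈ +$2,954.5 billion.
ΔT of −$339 billion changes first-round spending by −c·ΔT = +$301.71 billion, contributing k·(−c·ΔT) = (+$301.71 billion) / 0.11 ≈ +$2,742.8 billion.
Net ΔY = k(ΔG − c·ΔT) = (+$626.71 billion) / 0.11 ≈ +$5,697.4 billion.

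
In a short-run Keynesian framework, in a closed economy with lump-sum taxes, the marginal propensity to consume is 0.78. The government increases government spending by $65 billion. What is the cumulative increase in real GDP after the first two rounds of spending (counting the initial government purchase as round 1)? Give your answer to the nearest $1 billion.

Round 1 adds ΔG = $65 billion; each later round is MPC = 0.78 times the previous.
After 2 rounds: 65 + 50.7 = ΔG·(1 − c^2)/(1 − c) = 65 × (1 − 0.6084)/0.22 ≈ $116 billion.

$116 billion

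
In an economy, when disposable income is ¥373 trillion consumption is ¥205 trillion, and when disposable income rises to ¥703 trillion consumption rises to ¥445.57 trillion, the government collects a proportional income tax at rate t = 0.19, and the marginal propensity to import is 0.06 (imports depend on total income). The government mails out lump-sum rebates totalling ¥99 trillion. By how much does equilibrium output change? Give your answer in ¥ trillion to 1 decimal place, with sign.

MPC = ΔC/ΔYd = (445.57 − 205)/(703 − 373) = 240.57/330 = 0.729.
A lump-sum tax change of −¥99 trillion shifts disposable income by +¥99 trillion; first-round consumption changes by −c × ΔT = −0.729 × (−¥99 trillion) = +¥72.171 trillion.
Expenditure multiplier = 1/(1 − c(1−t) + m) = 1/(1 − 0.729×0.81 + 0.06) = 1/0.46951 ≈ 2.13.
The tax multiplier is −c × k ≈ −1.553, so ΔY = k × (−c·ΔT) = (+¥72.171 trillion) / 0.46951 ≈ +¥153.7 trillion.

+¥153.7 trillion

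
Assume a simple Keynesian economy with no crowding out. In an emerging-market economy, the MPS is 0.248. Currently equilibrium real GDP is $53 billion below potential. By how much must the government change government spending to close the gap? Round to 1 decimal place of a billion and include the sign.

MPC = 1 − MPS = 1 − 0.248 = 0.752.
Spending multiplier = 1/(1 − MPC) = 1/(1 − 0.752) = 1/0.248 ≈ 4.032.
Need ΔY = +$53 billion, so ΔG = ΔY/k = (+$53 billion) × 0.248 ≈ +$13.1 billion.
The government should increase government spending by $13.1 billion.

+$13.1 billion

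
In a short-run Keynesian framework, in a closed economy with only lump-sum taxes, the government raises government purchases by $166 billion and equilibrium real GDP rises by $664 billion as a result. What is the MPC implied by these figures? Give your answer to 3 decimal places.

0.750

Implied spending multiplier k = ΔY/ΔG = 664/166 = 4.
Since k = 1/(1 − MPC), MPC = 1 − 1/k = 1 − ΔG/ΔY = 1 − 166/664 = 0.750.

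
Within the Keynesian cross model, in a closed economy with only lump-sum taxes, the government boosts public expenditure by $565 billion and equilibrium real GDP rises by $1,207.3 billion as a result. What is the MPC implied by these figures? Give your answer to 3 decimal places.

0.532

Implied spending multiplier k = ΔY/ΔG = 1,207.3/565 ≈ 2.1368.
Since k = 1/(1 − MPC), MPC = 1 − 1/k = 1 − ΔG/ΔY = 1 − 565/1,207.3 ≈ 0.532.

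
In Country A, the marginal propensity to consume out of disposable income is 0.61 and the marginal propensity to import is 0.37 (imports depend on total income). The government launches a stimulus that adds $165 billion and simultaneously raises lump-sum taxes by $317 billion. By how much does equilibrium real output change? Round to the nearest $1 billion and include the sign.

Expenditure multiplier = 1/(1 − c + m) = 1/(1 − 0.61 + 0.37) = 1/0.76 ≈ 1.316.
ΔG contributes k·ΔG = (+$165 billion) / 0.76 ≈ +$217.1 billion.
ΔT of +$317 billion changes first-round spending by −c·ΔT = −$193.37 billion, contributing k·(−c·ΔT) = (−$193.37 billion) / 0.76 ≈ −$254.4 billion.
Net ΔY = k(ΔG − c·ΔT) = (−$28.37 billion) / 0.76 ≈ −$37 billion.

−$37 billion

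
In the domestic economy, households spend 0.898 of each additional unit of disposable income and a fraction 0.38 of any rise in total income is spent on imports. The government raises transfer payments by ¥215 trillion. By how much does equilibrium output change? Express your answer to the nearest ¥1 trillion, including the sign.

+¥401 trillion

The transfer change shifts disposable income by +¥215 trillion, so first-round consumption changes by c·ΔTR = 0.898 × (+¥215 trillion) = +¥193.07 trillion.
Expenditure multiplier = 1/(1 − c + m) = 1/(1 − 0.898 + 0.38) = 1/0.482 ≈ 2.075.
The transfer multiplier is c × k ≈ 1.863, so ΔY = k × (c·ΔTR) = (+¥193.07 trillion) / 0.482 ≈ +¥401 trillion.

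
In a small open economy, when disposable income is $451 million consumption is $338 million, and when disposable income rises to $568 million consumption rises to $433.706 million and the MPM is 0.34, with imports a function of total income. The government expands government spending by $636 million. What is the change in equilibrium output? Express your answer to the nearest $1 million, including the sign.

+$1,218 million

MPC = ΔC/ΔYd = (433.706 − 338)/(568 − 451) = 95.706/117 = 0.818.
Expenditure multiplier = 1/(1 − c + m) = 1/(1 − 0.818 + 0.34) = 1/0.522 ≈ 1.916.
ΔY = k × ΔG = (+$636 million) / 0.522 ≈ +$1,218 million.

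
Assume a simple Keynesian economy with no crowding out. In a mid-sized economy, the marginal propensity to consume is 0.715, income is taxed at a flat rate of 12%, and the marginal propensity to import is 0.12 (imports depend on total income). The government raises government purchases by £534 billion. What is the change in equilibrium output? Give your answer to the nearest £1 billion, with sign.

Expenditure multiplier = 1/(1 − c(1−t) + m) = 1/(1 − 0.715×0.88 + 0.12) = 1/0.4908 ≈ 2.037.
ΔY = k × ΔG = (+£534 billion) / 0.4908 ≈ +£1,088 billion.

+£1,088 billion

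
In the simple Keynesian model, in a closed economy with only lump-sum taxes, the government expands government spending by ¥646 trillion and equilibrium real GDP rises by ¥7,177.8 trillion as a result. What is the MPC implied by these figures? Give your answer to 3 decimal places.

0.910

Implied spending multiplier k = ΔY/ΔG = 7,177.8/646 ≈ 11.1111.
Since k = 1/(1 − MPC), MPC = 1 − 1/k = 1 − ΔG/ΔY = 1 − 646/7,177.8 ≈ 0.910.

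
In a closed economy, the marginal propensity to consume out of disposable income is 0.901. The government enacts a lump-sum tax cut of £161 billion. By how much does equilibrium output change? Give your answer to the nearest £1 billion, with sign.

+£1,465 billion

A lump-sum tax change of −£161 billion shifts disposable income by +£161 billion; first-round consumption changes by −c × ΔT = −0.901 × (−£161 billion) = +£145.061 billion.
Expenditure multiplier = 1/(1 − MPC) = 1/(1 − 0.901) = 1/0.099 ≈ 10.101.
The tax multiplier is −c × k ≈ −9.101, so ΔY = k × (−c·ΔT) = (+£145.061 billion) / 0.099 ≈ +£1,465 billion.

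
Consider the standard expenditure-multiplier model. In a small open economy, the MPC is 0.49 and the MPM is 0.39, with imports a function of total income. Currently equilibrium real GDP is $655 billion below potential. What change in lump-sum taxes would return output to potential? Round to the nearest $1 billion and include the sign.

Spending multiplier = 1/(1 − c + m) = 1/(1 − 0.49 + 0.39) = 1/0.9 ≈ 1.111.
Tax multiplier = −c·k = −0.49/0.9 ≈ −0.544. Need ΔY = +$655 billion, so ΔT = ΔY/(−c·k) = −(+$655 billion) × 0.9 / 0.49 ≈ −$1,203 billion.
The government should cut lump-sum taxes by $1,203 billion.

−$1,203 billion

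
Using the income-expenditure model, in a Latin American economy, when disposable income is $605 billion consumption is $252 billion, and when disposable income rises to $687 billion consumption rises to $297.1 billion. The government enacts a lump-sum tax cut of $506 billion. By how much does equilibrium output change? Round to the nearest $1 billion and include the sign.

MPC = ΔC/ΔYd = (297.1 − 252)/(687 − 605) = 45.1/82 = 0.55.
A lump-sum tax change of −$506 billion shifts disposable income by +$506 billion; first-round consumption changes by −c × ΔT = −0.55 × (−$506 billion) = +$278.3 billion.
Expenditure multiplier = 1/(1 − MPC) = 1/(1 − 0.55) = 1/0.45 ≈ 2.222.
The tax multiplier is −c × k ≈ −1.222, so ΔY = k × (−c·ΔT) = (+$278.3 billion) / 0.45 ≈ +$618 billion.

+$618 billion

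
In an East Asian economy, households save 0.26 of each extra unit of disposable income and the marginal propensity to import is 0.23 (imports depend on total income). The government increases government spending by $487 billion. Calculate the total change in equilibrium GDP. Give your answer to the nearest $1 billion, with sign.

+$994 billion

MPC = 1 − MPS = 1 − 0.26 = 0.74.
Expenditure multiplier = 1/(1 − c + m) = 1/(1 − 0.74 + 0.23) = 1/0.49 ≈ 2.041.
ΔY = k × ΔG = (+$487 billion) / 0.49 ≈ +$994 billion.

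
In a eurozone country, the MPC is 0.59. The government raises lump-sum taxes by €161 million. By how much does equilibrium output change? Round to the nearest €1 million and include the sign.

A lump-sum tax change of +€161 million shifts disposable income by −€161 million; first-round consumption changes by −c × ΔT = −0.59 × (+€161 million) = −€94.99 million.
Expenditure multiplier = 1/(1 − MPC) = 1/(1 − 0.59) = 1/0.41 ≈ 2.439.
The tax multiplier is −c × k ≈ −1.439, so ΔY = k × (−c·ΔT) = (−€94.99 million) / 0.41 ≈ −€232 million.

−€232 million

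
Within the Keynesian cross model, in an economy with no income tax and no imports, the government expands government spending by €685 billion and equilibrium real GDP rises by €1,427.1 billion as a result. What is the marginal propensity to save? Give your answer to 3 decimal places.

0.480

Implied spending multiplier k = ΔY/ΔG = 1,427.1/685 ≈ 2.0834.
Since k = 1/(1 − MPC), MPC = 1 − 1/k = 1 − ΔG/ΔY = 1 − 685/1,427.1 ≈ 0.520.
MPS = 1 − MPC = 0.480.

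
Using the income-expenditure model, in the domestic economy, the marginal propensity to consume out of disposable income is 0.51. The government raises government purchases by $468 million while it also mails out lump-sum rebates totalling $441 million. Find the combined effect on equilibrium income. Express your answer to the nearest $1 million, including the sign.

Expenditure multiplier = 1/(1 − MPC) = 1/(1 − 0.51) = 1/0.49 ≈ 2.041.
ΔG contributes k·ΔG = (+$468 million) / 0.49 ≈ +$955.1 million.
ΔT of −$441 million changes first-round spending by −c·ΔT = +$224.91 million, contributing k·(−c·ΔT) = (+$224.91 million) / 0.49 = +$459 million.
Net ΔY = k(ΔG − c·ΔT) = (+$692.91 million) / 0.49 ≈ +$1,414 million.

+$1,414 million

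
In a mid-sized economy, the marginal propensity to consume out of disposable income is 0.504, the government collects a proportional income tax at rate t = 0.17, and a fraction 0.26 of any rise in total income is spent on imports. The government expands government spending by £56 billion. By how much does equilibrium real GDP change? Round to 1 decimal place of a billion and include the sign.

+£66.5 billion

Spending multiplier = 1/(1 − c(1−t) + m) = 1/(1 − 0.504×0.83 + 0.26) = 1/0.84168 ≈ 1.188.
ΔY = k × ΔG = (+£56 billion) / 0.84168 ≈ +£66.5 billion.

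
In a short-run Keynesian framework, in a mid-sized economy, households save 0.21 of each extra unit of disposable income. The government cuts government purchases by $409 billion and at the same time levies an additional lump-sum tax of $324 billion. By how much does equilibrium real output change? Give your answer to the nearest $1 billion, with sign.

MPC = 1 − MPS = 1 − 0.21 = 0.79.
Expenditure multiplier = 1/(1 − MPC) = 1/(1 − 0.79) = 1/0.21 ≈ 4.762.
ΔG contributes k·ΔG = (−$409 billion) / 0.21 ≈ −$1,947.6 billion.
ΔT of +$324 billion changes first-round spending by −c·ΔT = −$255.96 billion, contributing k·(−c·ΔT) = (−$255.96 billion) / 0.21 ≈ −$1,218.9 billion.
Net ΔY = k(ΔG − c·ΔT) = (−$664.96 billion) / 0.21 ≈ −$3,166 billion.

−$3,166 billion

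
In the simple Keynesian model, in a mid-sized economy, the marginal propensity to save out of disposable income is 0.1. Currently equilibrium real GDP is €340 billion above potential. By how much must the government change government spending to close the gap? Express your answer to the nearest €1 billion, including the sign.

MPC = 1 − MPS = 1 − 0.1 = 0.9.
Spending multiplier = 1/(1 − MPC) = 1/(1 − 0.9) = 1/0.1 = 10.
Need ΔY = −€340 billion, so ΔG = ΔY/k = (−€340 billion) × 0.1 = −€34 billion.
The government should cut government spending by €34 billion.

−€34 billion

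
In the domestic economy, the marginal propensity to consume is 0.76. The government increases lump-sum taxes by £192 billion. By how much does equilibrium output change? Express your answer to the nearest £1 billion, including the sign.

−£608 billion

A lump-sum tax change of +£192 billion shifts disposable income by −£192 billion; first-round consumption changes by −c × ΔT = −0.76 × (+£192 billion) = −£145.92 billion.
Expenditure multiplier = 1/(1 − MPC) = 1/(1 − 0.76) = 1/0.24 ≈ 4.167.
The tax multiplier is −c × k ≈ −3.167, so ΔY = k × (−c·ΔT) = (−£145.92 billion) / 0.24 = −£608 billion.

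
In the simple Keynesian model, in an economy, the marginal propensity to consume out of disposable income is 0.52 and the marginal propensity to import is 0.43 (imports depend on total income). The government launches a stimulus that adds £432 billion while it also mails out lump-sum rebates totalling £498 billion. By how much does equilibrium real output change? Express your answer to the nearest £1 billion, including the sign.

Expenditure multiplier = 1/(1 − c + m) = 1/(1 − 0.52 + 0.43) = 1/0.91 ≈ 1.099.
ΔG contributes k·ΔG = (+£432 billion) / 0.91 ≈ +£474.7 billion.
ΔT of −£498 billion changes first-round spending by −c·ΔT = +£258.96 billion, contributing k·(−c·ΔT) = (+£258.96 billion) / 0.91 ≈ +£284.6 billion.
Net ΔY = k(ΔG − c·ΔT) = (+£690.96 billion) / 0.91 ≈ +£759 billion.

+£759 billion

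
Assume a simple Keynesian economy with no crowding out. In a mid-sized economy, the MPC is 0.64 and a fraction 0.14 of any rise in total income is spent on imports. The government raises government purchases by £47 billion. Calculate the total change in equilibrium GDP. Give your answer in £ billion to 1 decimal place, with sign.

+£94.0 billion

Expenditure multiplier = 1/(1 − c + m) = 1/(1 − 0.64 + 0.14) = 1/0.5 = 2.
ΔY = k × ΔG = (+£47 billion) / 0.5 = +£94 billion.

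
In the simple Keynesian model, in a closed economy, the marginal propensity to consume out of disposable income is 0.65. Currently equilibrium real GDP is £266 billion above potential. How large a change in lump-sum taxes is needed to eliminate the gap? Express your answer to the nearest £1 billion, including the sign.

+£143 billion

Spending multiplier = 1/(1 − MPC) = 1/(1 − 0.65) = 1/0.35 ≈ 2.857.
Tax multiplier = −c·k = −0.65/0.35 ≈ −1.857. Need ΔY = −£266 billion, so ΔT = ΔY/(−c·k) = −(−£266 billion) × 0.35 / 0.65 ≈ +£143 billion.
The government should raise lump-sum taxes by £143 billion.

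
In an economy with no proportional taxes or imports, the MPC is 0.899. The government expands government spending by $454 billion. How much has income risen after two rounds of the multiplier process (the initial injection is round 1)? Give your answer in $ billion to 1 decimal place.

Round 1 adds ΔG = $454 billion; each later round is MPC = 0.899 times the previous.
After 2 rounds: 454 + 408.146 = ΔG·(1 − c^2)/(1 − c) = 454 × (1 − 0.808201)/0.101 ≈ $862.1 billion.

$862.1 billion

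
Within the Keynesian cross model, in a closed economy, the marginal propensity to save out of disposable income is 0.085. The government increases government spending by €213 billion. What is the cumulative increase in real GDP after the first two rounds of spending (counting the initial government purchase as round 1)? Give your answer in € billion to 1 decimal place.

MPC = 1 − MPS = 1 − 0.085 = 0.915.
Round 1 adds ΔG = €213 billion; each later round is MPC = 0.915 times the previous.
After 2 rounds: 213 + 194.895 = ΔG·(1 − c^2)/(1 − c) = 213 × (1 − 0.837225)/0.085 ≈ €407.9 billion.

€407.9 billion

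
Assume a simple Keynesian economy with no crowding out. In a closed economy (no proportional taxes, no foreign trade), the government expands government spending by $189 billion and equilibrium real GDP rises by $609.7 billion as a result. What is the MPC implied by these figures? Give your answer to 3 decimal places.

Implied spending multiplier k = ΔY/ΔG = 609.7/189 ≈ 3.2259.
Since k = 1/(1 − MPC), MPC = 1 − 1/k = 1 − ΔG/ΔY = 1 − 189/609.7 ≈ 0.690.

0.690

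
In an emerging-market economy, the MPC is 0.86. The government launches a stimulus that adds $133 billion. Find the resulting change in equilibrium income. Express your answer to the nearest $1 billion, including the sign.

Government-spending multiplier = 1/(1 − MPC) = 1/(1 − 0.86) = 1/0.14 ≈ 7.143.
ΔY = k × ΔG = (+$133 billion) / 0.14 = +$950 billion.

+$950 billion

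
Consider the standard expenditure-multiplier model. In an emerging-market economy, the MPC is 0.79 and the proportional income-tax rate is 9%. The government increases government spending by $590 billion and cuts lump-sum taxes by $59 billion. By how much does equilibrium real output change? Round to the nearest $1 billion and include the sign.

+$2,265 billion

Expenditure multiplier = 1/(1 − c(1−t)) = 1/(1 − 0.79×0.91) = 1/0.2811 ≈ 3.557.
ΔG contributes k·ΔG = (+$590 billion) / 0.2811 ≈ +$2,098.9 billion.
ΔT of −$59 billion changes first-round spending by −c·ΔT = +$46.61 billion, contributing k·(−c·ΔT) = (+$46.61 billion) / 0.2811 ≈ +$165.8 billion.
Net ΔY = k(ΔG − c·ΔT) = (+$636.61 billion) / 0.2811 ≈ +$2,265 billion.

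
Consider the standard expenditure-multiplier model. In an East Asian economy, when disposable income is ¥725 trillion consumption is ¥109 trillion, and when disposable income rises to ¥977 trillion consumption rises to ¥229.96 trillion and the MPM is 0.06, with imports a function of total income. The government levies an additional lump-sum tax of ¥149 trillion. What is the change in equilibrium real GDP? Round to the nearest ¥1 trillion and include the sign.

MPC = ΔC/ΔYd = (229.96 − 109)/(977 − 725) = 120.96/252 = 0.48.
A lump-sum tax change of +¥149 trillion shifts disposable income by −¥149 trillion; first-round consumption changes by −c × ΔT = −0.48 × (+¥149 trillion) = −¥71.52 trillion.
Expenditure multiplier = 1/(1 − c + m) = 1/(1 − 0.48 + 0.06) = 1/0.58 ≈ 1.724.
The tax multiplier is −c × k ≈ −0.828, so ΔY = k × (−c·ΔT) = (−¥71.52 trillion) / 0.58 ≈ −¥123 trillion.

−¥123 trillion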